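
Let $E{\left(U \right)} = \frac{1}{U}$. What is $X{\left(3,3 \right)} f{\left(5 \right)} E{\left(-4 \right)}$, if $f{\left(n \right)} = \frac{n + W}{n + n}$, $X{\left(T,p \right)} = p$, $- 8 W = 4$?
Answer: $- \frac{27}{80} \approx -0.3375$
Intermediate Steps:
$W = - \frac{1}{2}$ ($W = \left(- \frac{1}{8}\right) 4 = - \frac{1}{2} \approx -0.5$)
$f{\left(n \right)} = \frac{- \frac{1}{2} + n}{2 n}$ ($f{\left(n \right)} = \frac{n - \frac{1}{2}}{n + n} = \frac{- \frac{1}{2} + n}{2 n}$)
$X{\left(3,3 \right)} f{\left(5 \right)} E{\left(-4 \right)} = \frac{3 \frac{-1 + 2 \cdot 5}{4 \cdot 5}}{-4} = 3 \cdot \frac{1}{4} \cdot \frac{1}{5} \left(-1 + 10\right) \left(- \frac{1}{4}\right) = 3 \cdot \frac{1}{4} \cdot \frac{1}{5} \cdot 9 \left(- \frac{1}{4}\right) = 3 \cdot \frac{9}{20} \left(- \frac{1}{4}\right) = \frac{27}{20} \left(- \frac{1}{4}\right) = - \frac{27}{80}$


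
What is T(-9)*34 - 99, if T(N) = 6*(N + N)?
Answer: -3771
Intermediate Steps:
T(N) = 12*N (T(N) = 6*(2*N) = 12*N)
T(-9)*34 - 99 = (12*(-9))*34 - 99 = -108*34 - 99 = -3672 - 99 = -3771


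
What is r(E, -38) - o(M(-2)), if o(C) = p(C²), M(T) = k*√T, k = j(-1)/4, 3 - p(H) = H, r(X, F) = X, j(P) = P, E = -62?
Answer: -521/8 ≈ -65.125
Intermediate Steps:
p(H) = 3 - H
k = -¼ (k = -1/4 = -1*¼ = -¼ ≈ -0.25000)
M(T) = -√T/4
o(C) = 3 - C²
r(E, -38) - o(M(-2)) = -62 - (3 - (-I*√2/4)²) = -62 - (3 - 1*(-⅛)) = -62 - (3 + ⅛) = -62 - 1*25/8 = -62 - 25/8 = -521/8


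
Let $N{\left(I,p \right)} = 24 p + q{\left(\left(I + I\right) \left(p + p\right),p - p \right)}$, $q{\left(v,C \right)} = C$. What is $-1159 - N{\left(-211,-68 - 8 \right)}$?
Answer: $665$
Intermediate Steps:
$N{\left(I,p \right)} = 24 p$ ($N{\left(I,p \right)} = 24 p + \left(p - p\right) = 24 p + 0 = 24 p$)
$-1159 - N{\left(-211,-68 - 8 \right)} = -1159 - 24 \left(-68 - 8\right) = -1159 - 24 \left(-76\right) = -1159 - -1824 = -1159 + 1824 = 665$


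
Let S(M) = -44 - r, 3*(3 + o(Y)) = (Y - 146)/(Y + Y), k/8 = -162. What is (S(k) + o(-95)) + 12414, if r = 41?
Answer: 7026061/570 ≈ 12326.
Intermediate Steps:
k = -1296 (k = 8*(-162) = -1296)
o(Y) = -3 + (-146 + Y)/(6*Y) (o(Y) = -3 + ((Y - 146)/(Y + Y))/3 = -3 + ((-146 + Y)/((2*Y)))/3 = -3 + ((-146 + Y)*(1/(2*Y)))/3 = -3 + ((-146 + Y)/(2*Y))/3 = -3 + (-146 + Y)/(6*Y))
S(M) = -85 (S(M) = -44 - 1*41 = -44 - 41 = -85)
(S(k) + o(-95)) + 12414 = (-85 + (⅙)*(-146 - 17*(-95))/(-95)) + 12414 = (-85 + (⅙)*(-1/95)*(-146 + 1615)) + 12414 = (-85 + (⅙)*(-1/95)*1469) + 12414 = (-85 - 1469/570) + 12414 = -49919/570 + 12414 = 7026061/570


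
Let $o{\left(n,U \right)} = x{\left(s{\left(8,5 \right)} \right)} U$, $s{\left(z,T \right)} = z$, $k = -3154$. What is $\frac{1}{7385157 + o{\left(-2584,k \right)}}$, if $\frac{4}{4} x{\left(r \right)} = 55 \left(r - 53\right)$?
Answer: $\frac{1}{15191307} \approx 6.5827 \cdot 10^{-8}$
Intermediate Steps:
$x{\left(r \right)} = -2915 + 55 r$ ($x{\left(r \right)} = 55 \left(r - 53\right) = 55 \left(-53 + r\right) = -2915 + 55 r$)
$o{\left(n,U \right)} = - 2475 U$ ($o{\left(n,U \right)} = \left(-2915 + 55 \cdot 8\right) U = \left(-2915 + 440\right) U = - 2475 U$)
$\frac{1}{7385157 + o{\left(-2584,k \right)}} = \frac{1}{7385157 - -7806150} = \frac{1}{7385157 + 7806150} = \frac{1}{15191307}$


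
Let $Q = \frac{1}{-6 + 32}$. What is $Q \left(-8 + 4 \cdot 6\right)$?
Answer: $\frac{8}{13} \approx 0.61539$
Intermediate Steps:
$Q = \frac{1}{26} \approx 0.038462$
$Q \left(-8 + 4 \cdot 6\right) = \frac{-8 + 4 \cdot 6}{26} = \frac{-8 + 24}{26} = \frac{1}{26} \cdot 16 = \frac{8}{13}$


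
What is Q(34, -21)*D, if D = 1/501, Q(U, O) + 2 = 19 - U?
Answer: -17/501 ≈ -0.033932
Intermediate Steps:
Q(U, O) = 17 - U (Q(U, O) = -2 + (19 - U) = 17 - U)
D = 1/501 ≈ 0.0019960
Q(34, -21)*D = (17 - 1*34)*(1/501) = (17 - 34)*(1/501) = -17*1/501 = -17/501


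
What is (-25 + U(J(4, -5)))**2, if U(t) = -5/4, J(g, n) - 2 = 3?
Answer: 11025/16 ≈ 689.06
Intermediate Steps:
J(g, n) = 5 (J(g, n) = 2 + 3 = 5)
U(t) = -5/4 (U(t) = -5*1/4 = -5/4)
(-25 + U(J(4, -5)))**2 = (-25 - 5/4)**2 = (-105/4)**2 = 11025/16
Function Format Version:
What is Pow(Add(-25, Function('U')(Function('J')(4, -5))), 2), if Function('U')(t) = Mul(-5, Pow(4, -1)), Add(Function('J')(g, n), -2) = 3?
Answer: Rational(11025, 16) ≈ 689.06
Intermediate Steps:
Function('J')(g, n) = 5 (Function('J')(g, n) = Add(2, 3) = 5)
Function('U')(t) = Rational(-5, 4) (Function('U')(t) = Mul(-5, Rational(1, 4)) = Rational(-5, 4))
Pow(Add(-25, Function('U')(Function('J')(4, -5))), 2) = Pow(Add(-25, Rational(-5, 4)), 2) = Pow(Rational(-105, 4), 2) = Rational(11025, 16)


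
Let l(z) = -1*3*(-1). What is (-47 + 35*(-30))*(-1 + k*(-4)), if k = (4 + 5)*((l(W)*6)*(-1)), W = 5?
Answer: -709759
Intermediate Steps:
l(z) = 3 (l(z) = -3*(-1) = 3)
k = -162 (k = (4 + 5)*((3*6)*(-1)) = 9*(18*(-1)) = 9*(-18) = -162)
(-47 + 35*(-30))*(-1 + k*(-4)) = (-47 + 35*(-30))*(-1 - 162*(-4)) = (-47 - 1050)*(-1 + 648) = -1097*647 = -709759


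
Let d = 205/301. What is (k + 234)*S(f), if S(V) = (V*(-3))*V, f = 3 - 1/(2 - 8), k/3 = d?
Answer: -8549563/1204 ≈ -7101.0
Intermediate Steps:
d = 205/301 (d = 205*(1/301) = 205/301 ≈ 0.68106)
k = 615/301 (k = 3*(205/301) = 615/301 ≈ 2.0432)
f = 19/6 (f = 3 - 1/(-6) = 3 - 1*(-1/6) = 3 + 1/6 = 19/6 ≈ 3.1667)
S(V) = -3*V**2 (S(V) = (-3*V)*V = -3*V**2)
(k + 234)*S(f) = (615/301 + 234)*(-3*(19/6)**2) = 71049*(-3*361/36)/301 = (71049/301)*(-361/12) = -8549563/1204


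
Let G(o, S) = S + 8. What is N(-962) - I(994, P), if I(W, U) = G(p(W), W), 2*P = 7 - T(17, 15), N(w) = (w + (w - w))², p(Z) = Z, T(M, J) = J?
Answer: 924442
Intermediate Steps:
N(w) = w² (N(w) = (w + 0)² = w²)
G(o, S) = 8 + S
P = -4 (P = (7 - 1*15)/2 = (7 - 15)/2 = (½)*(-8) = -4)
I(W, U) = 8 + W
N(-962) - I(994, P) = (-962)² - (8 + 994) = 925444 - 1*1002 = 925444 - 1002 = 924442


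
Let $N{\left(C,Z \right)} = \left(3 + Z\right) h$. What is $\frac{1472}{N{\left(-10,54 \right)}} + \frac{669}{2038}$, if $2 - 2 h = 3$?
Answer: $- \frac{5961739}{116166} \approx -51.321$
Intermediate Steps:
$h = - \frac{1}{2}$ ($h = 1 - \frac{3}{2} = - \frac{1}{2} \approx -0.5$)
$N{\left(C,Z \right)} = - \frac{3}{2} - \frac{Z}{2}$ ($N{\left(C,Z \right)} = \left(3 + Z\right) \left(- \frac{1}{2}\right) = - \frac{3}{2} - \frac{Z}{2}$)
$\frac{1472}{N{\left(-10,54 \right)}} + \frac{669}{2038} = \frac{1472}{- \frac{3}{2} - 27} + \frac{669}{2038} = \frac{1472}{- \frac{3}{2} - 27} + 669 \cdot \frac{1}{2038} = \frac{1472}{- \frac{57}{2}} + \frac{669}{2038} = 1472 \left(- \frac{2}{57}\right) + \frac{669}{2038} = - \frac{2944}{57} + \frac{669}{2038} = - \frac{5961739}{116166}$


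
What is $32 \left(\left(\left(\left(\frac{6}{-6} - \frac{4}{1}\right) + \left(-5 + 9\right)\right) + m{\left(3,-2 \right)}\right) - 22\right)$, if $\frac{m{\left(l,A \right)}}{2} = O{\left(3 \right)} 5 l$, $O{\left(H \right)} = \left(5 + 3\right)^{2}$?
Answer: $60704$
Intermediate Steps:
$O{\left(H \right)} = 64$ ($O{\left(H \right)} = 8^{2} = 64$)
$m{\left(l,A \right)} = 640 l$ ($m{\left(l,A \right)} = 2 \cdot 64 \cdot 5 l = 2 \cdot 320 l = 640 l$)
$32 \left(\left(\left(\left(\frac{6}{-6} - \frac{4}{1}\right) + \left(-5 + 9\right)\right) + m{\left(3,-2 \right)}\right) - 22\right) = 32 \left(\left(\left(\left(\frac{6}{-6} - \frac{4}{1}\right) + \left(-5 + 9\right)\right) + 640 \cdot 3\right) - 22\right) = 32 \left(\left(\left(\left(6 \left(- \frac{1}{6}\right) - 4\right) + 4\right) + 1920\right) - 22\right) = 32 \left(\left(\left(\left(-1 - 4\right) + 4\right) + 1920\right) - 22\right) = 32 \left(\left(\left(-5 + 4\right) + 1920\right) - 22\right) = 32 \left(\left(-1 + 1920\right) - 22\right) = 32 \left(1919 - 22\right) = 32 \cdot 1897 = 60704$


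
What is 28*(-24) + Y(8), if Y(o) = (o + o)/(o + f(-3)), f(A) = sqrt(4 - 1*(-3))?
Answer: -38176/57 - 16*sqrt(7)/57 ≈ -670.50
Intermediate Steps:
f(A) = sqrt(7) (f(A) = sqrt(4 + 3) = sqrt(7))
Y(o) = 2*o/(o + sqrt(7)) (Y(o) = (o + o)/(o + sqrt(7)) = (2*o)/(o + sqrt(7)) = 2*o/(o + sqrt(7)))
28*(-24) + Y(8) = 28*(-24) + 2*8/(8 + sqrt(7)) = -672 + 16/(8 + sqrt(7))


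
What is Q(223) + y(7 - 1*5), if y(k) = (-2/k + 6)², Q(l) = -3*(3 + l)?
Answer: -653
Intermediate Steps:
Q(l) = -9 - 3*l
y(k) = (6 - 2/k)²
Q(223) + y(7 - 1*5) = (-9 - 3*223) + 4*(-1 + 3*(7 - 1*5))²/(7 - 1*5)² = (-9 - 669) + 4*(-1 + 3*(7 - 5))²/(7 - 5)² = -678 + 4*(-1 + 3*2)²/2² = -678 + 4*(¼)*(-1 + 6)² = -678 + 4*(¼)*5² = -678 + 4*(¼)*25 = -678 + 25 = -653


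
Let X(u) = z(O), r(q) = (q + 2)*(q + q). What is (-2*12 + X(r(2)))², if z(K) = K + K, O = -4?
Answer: 1024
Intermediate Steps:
r(q) = 2*q*(2 + q) (r(q) = (2 + q)*(2*q) = 2*q*(2 + q))
z(K) = 2*K
X(u) = -8 (X(u) = 2*(-4) = -8)
(-2*12 + X(r(2)))² = (-2*12 - 8)² = (-24 - 8)² = (-32)² = 1024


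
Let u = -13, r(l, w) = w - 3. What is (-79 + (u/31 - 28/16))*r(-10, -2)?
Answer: 50325/124 ≈ 405.85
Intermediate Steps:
r(l, w) = -3 + w
(-79 + (u/31 - 28/16))*r(-10, -2) = (-79 + (-13/31 - 28/16))*(-3 - 2) = (-79 + (-13*1/31 - 28*1/16))*(-5) = (-79 + (-13/31 - 7/4))*(-5) = (-79 - 269/124)*(-5) = -10065/124*(-5) = 50325/124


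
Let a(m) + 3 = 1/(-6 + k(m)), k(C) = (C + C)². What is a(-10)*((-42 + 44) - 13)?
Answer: 12991/394 ≈ 32.972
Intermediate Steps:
k(C) = 4*C² (k(C) = (2*C)² = 4*C²)
a(m) = -3 + 1/(-6 + 4*m²)
a(-10)*((-42 + 44) - 13) = ((19 - 12*(-10)²)/(2*(-3 + 2*(-10)²)))*((-42 + 44) - 13) = ((19 - 12*100)/(2*(-3 + 2*100)))*(2 - 13) = ((19 - 1200)/(2*(-3 + 200)))*(-11) = ((½)*(-1181)/197)*(-11) = ((½)*(1/197)*(-1181))*(-11) = -1181/394*(-11) = 12991/394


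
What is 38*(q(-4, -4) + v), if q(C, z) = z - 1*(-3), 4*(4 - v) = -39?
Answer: 969/2 ≈ 484.50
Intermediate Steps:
v = 55/4 (v = 4 - ¼*(-39) = 4 + 39/4 = 55/4 ≈ 13.750)
q(C, z) = 3 + z (q(C, z) = z + 3 = 3 + z)
38*(q(-4, -4) + v) = 38*((3 - 4) + 55/4) = 38*(-1 + 55/4) = 38*(51/4) = 969/2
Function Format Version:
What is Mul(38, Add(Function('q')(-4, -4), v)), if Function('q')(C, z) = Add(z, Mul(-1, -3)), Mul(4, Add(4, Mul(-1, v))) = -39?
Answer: Rational(969, 2) ≈ 484.50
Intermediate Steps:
v = Rational(55, 4) (v = Add(4, Mul(Rational(-1, 4), -39)) = Add(4, Rational(39, 4)) = Rational(55, 4) ≈ 13.750)
Function('q')(C, z) = Add(3, z) (Function('q')(C, z) = Add(z, 3) = Add(3, z))
Mul(38, Add(Function('q')(-4, -4), v)) = Mul(38, Add(Add(3, -4), Rational(55, 4))) = Mul(38, Add(-1, Rational(55, 4))) = Mul(38, Rational(51, 4)) = Rational(969, 2)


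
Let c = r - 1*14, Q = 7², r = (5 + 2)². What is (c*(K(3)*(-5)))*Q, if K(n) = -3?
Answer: 25725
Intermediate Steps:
r = 49 (r = 7² = 49)
Q = 49
c = 35 (c = 49 - 1*14 = 49 - 14 = 35)
(c*(K(3)*(-5)))*Q = (35*(-3*(-5)))*49 = (35*15)*49 = 525*49 = 25725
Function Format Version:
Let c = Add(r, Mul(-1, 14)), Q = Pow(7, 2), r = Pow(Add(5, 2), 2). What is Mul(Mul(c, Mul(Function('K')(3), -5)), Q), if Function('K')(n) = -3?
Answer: 25725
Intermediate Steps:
r = 49 (r = Pow(7, 2) = 49)
Q = 49
c = 35 (c = Add(49, Mul(-1, 14)) = Add(49, -14) = 35)
Mul(Mul(c, Mul(Function('K')(3), -5)), Q) = Mul(Mul(35, Mul(-3, -5)), 49) = Mul(Mul(35, 15), 49) = Mul(525, 49) = 25725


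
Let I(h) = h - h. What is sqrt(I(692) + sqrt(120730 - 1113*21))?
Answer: 97357**(1/4) ≈ 17.664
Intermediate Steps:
I(h) = 0
sqrt(I(692) + sqrt(120730 - 1113*21)) = sqrt(0 + sqrt(120730 - 1113*21)) = sqrt(0 + sqrt(120730 - 23373)) = sqrt(0 + sqrt(97357)) = sqrt(sqrt(97357)) = 97357**(1/4)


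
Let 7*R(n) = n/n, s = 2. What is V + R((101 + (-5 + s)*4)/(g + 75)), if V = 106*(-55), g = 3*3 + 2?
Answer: -40809/7 ≈ -5829.9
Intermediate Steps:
g = 11 (g = 9 + 2 = 11)
R(n) = 1/7 (R(n) = (n/n)/7 = (1/7)*1 = 1/7)
V = -5830
V + R((101 + (-5 + s)*4)/(g + 75)) = -5830 + 1/7 = -40809/7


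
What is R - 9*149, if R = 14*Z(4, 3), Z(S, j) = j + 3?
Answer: -1257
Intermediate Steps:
Z(S, j) = 3 + j
R = 84 (R = 14*(3 + 3) = 14*6 = 84)
R - 9*149 = 84 - 9*149 = 84 - 1341 = -1257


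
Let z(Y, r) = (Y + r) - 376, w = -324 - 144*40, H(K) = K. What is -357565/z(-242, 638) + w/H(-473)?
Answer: -33801313/1892 ≈ -17865.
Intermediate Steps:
w = -6084 (w = -324 - 5760 = -6084)
z(Y, r) = -376 + Y + r
-357565/z(-242, 638) + w/H(-473) = -357565/(-376 - 242 + 638) - 6084/(-473) = -357565/20 - 6084*(-1/473) = -357565*1/20 + 6084/473 = -71513/4 + 6084/473 = -33801313/1892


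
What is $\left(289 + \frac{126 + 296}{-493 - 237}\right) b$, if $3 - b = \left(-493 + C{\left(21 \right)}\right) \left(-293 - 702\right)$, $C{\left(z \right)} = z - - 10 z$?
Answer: $- \frac{27443563238}{365} \approx -7.5188 \cdot 10^{7}$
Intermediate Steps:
$C{\left(z \right)} = 11 z$ ($C{\left(z \right)} = z + 10 z = 11 z$)
$b = -260687$ ($b = 3 - \left(-493 + 11 \cdot 21\right) \left(-293 - 702\right) = 3 - \left(-493 + 231\right) \left(-995\right) = 3 - \left(-262\right) \left(-995\right) = 3 - 260690 = -260687$)
$\left(289 + \frac{126 + 296}{-493 - 237}\right) b = \left(289 + \frac{126 + 296}{-493 - 237}\right) \left(-260687\right) = \left(289 + \frac{422}{-730}\right) \left(-260687\right) = \left(289 + 422 \left(- \frac{1}{730}\right)\right) \left(-260687\right) = \left(289 - \frac{211}{365}\right) \left(-260687\right) = \frac{105274}{365} \left(-260687\right) = - \frac{27443563238}{365}$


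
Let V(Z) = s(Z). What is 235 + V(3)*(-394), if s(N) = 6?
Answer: -2129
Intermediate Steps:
V(Z) = 6
235 + V(3)*(-394) = 235 + 6*(-394) = 235 - 2364 = -2129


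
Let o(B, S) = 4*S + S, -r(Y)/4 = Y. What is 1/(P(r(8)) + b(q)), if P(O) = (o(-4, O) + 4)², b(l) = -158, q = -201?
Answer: 1/24178 ≈ 4.1360e-5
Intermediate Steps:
r(Y) = -4*Y
o(B, S) = 5*S
P(O) = (4 + 5*O)² (P(O) = (5*O + 4)² = (4 + 5*O)²)
1/(P(r(8)) + b(q)) = 1/((4 + 5*(-4*8))² - 158) = 1/((4 + 5*(-32))² - 158) = 1/((4 - 160)² - 158) = 1/((-156)² - 158) = 1/(24336 - 158) = 1/24178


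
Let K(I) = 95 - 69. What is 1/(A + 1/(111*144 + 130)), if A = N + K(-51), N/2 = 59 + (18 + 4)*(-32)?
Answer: -16114/20368095 ≈ -0.00079114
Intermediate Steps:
K(I) = 26
N = -1290 (N = 2*(59 + (18 + 4)*(-32)) = 2*(59 + 22*(-32)) = 2*(59 - 704) = 2*(-645) = -1290)
A = -1264 (A = -1290 + 26 = -1264)
1/(A + 1/(111*144 + 130)) = 1/(-1264 + 1/(111*144 + 130)) = 1/(-1264 + 1/(15984 + 130)) = 1/(-1264 + 1/16114) = 1/(-20368095/16114) = -16114/20368095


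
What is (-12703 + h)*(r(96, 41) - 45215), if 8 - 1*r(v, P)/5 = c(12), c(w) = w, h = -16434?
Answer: 1318012195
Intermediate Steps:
r(v, P) = -20 (r(v, P) = 40 - 5*12 = 40 - 60 = -20)
(-12703 + h)*(r(96, 41) - 45215) = (-12703 - 16434)*(-20 - 45215) = -29137*(-45235) = 1318012195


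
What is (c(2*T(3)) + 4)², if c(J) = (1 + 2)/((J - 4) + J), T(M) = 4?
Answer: 289/16 ≈ 18.063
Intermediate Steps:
c(J) = 3/(-4 + 2*J) (c(J) = 3/((-4 + J) + J) = 3/(-4 + 2*J))
(c(2*T(3)) + 4)² = (3/(2*(-2 + 2*4)) + 4)² = (3/(2*(-2 + 8)) + 4)² = ((3/2)/6 + 4)² = ((3/2)*(⅙) + 4)² = (¼ + 4)² = (17/4)² = 289/16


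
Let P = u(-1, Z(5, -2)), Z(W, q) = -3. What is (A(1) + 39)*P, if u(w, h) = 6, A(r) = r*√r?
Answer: 240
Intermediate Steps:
A(r) = r^(3/2)
P = 6
(A(1) + 39)*P = (1^(3/2) + 39)*6 = (1 + 39)*6 = 40*6 = 240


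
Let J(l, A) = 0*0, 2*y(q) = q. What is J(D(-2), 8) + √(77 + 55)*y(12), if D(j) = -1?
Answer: 12*√33 ≈ 68.935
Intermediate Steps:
y(q) = q/2
J(l, A) = 0
J(D(-2), 8) + √(77 + 55)*y(12) = 0 + √(77 + 55)*((½)*12) = 0 + √132*6 = 0 + (2*√33)*6 = 0 + 12*√33 = 12*√33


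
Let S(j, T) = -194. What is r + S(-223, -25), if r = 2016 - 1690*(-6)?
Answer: 11962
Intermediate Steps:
r = 12156 (r = 2016 + 10140 = 12156)
r + S(-223, -25) = 12156 - 194 = 11962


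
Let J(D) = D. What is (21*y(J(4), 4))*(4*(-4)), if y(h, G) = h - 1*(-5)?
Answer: -3024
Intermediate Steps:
y(h, G) = 5 + h (y(h, G) = h + 5 = 5 + h)
(21*y(J(4), 4))*(4*(-4)) = (21*(5 + 4))*(4*(-4)) = (21*9)*(-16) = 189*(-16) = -3024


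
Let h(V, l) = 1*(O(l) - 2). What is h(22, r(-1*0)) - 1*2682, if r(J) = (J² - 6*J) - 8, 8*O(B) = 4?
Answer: -5367/2 ≈ -2683.5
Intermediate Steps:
O(B) = ½ (O(B) = (⅛)*4 = ½)
r(J) = -8 + J² - 6*J
h(V, l) = -3/2 (h(V, l) = 1*(½ - 2) = 1*(-3/2) = -3/2)
h(22, r(-1*0)) - 1*2682 = -3/2 - 1*2682 = -3/2 - 2682 = -5367/2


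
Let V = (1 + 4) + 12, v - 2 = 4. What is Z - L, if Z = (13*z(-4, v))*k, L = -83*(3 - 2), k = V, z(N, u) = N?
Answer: -801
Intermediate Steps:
v = 6 (v = 2 + 4 = 6)
V = 17 (V = 5 + 12 = 17)
k = 17
L = -83 (L = -83*1 = -83)
Z = -884 (Z = (13*(-4))*17 = -52*17 = -884)
Z - L = -884 - 1*(-83) = -884 + 83 = -801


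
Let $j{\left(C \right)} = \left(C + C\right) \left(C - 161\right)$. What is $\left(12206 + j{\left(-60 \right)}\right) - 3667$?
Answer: $35059$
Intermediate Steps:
$j{\left(C \right)} = 2 C \left(-161 + C\right)$
$\left(12206 + j{\left(-60 \right)}\right) - 3667 = \left(12206 + 2 \left(-60\right) \left(-161 - 60\right)\right) - 3667 = \left(12206 + 2 \left(-60\right) \left(-221\right)\right) - 3667 = \left(12206 + 26520\right) - 3667 = 38726 - 3667 = 35059$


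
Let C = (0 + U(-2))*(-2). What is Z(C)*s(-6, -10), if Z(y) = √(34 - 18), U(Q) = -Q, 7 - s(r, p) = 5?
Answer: 8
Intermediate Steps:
s(r, p) = 2 (s(r, p) = 7 - 1*5 = 7 - 5 = 2)
C = -4 (C = (0 - 1*(-2))*(-2) = (0 + 2)*(-2) = 2*(-2) = -4)
Z(y) = 4 (Z(y) = √16 = 4)
Z(C)*s(-6, -10) = 4*2 = 8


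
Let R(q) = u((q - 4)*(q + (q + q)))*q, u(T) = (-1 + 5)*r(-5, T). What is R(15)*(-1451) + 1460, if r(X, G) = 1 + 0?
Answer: -85600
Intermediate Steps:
r(X, G) = 1
u(T) = 4 (u(T) = (-1 + 5)*1 = 4*1 = 4)
R(q) = 4*q
R(15)*(-1451) + 1460 = (4*15)*(-1451) + 1460 = 60*(-1451) + 1460 = -87060 + 1460 = -85600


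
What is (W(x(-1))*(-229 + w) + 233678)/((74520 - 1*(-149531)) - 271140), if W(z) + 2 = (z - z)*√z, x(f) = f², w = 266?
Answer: -33372/6727 ≈ -4.9609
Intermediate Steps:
W(z) = -2 (W(z) = -2 + (z - z)*√z = -2 + 0*√z = -2 + 0 = -2)
(W(x(-1))*(-229 + w) + 233678)/((74520 - 1*(-149531)) - 271140) = (-2*(-229 + 266) + 233678)/((74520 - 1*(-149531)) - 271140) = (-2*37 + 233678)/((74520 + 149531) - 271140) = (-74 + 233678)/(224051 - 271140) = 233604/(-47089) = 233604*(-1/47089) = -33372/6727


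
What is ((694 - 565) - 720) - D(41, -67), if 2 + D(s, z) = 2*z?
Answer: -455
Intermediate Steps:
D(s, z) = -2 + 2*z
((694 - 565) - 720) - D(41, -67) = ((694 - 565) - 720) - (-2 + 2*(-67)) = (129 - 720) - (-2 - 134) = -591 - 1*(-136) = -591 + 136 = -455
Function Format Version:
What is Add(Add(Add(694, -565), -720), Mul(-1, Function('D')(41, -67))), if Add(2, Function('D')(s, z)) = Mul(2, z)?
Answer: -455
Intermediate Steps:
Function('D')(s, z) = Add(-2, Mul(2, z))
Add(Add(Add(694, -565), -720), Mul(-1, Function('D')(41, -67))) = Add(Add(Add(694, -565), -720), Mul(-1, Add(-2, Mul(2, -67)))) = Add(Add(129, -720), Mul(-1, Add(-2, -134))) = Add(-591, Mul(-1, -136)) = Add(-591, 136) = -455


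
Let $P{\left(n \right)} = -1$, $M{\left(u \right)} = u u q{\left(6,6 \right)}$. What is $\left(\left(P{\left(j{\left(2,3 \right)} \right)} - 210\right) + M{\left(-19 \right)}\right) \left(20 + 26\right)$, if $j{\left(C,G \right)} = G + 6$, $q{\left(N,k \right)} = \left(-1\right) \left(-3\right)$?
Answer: $40112$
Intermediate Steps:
$q{\left(N,k \right)} = 3$
$j{\left(C,G \right)} = 6 + G$
$M{\left(u \right)} = 3 u^{2}$ ($M{\left(u \right)} = u u 3 = u^{2} \cdot 3 = 3 u^{2}$)
$\left(\left(P{\left(j{\left(2,3 \right)} \right)} - 210\right) + M{\left(-19 \right)}\right) \left(20 + 26\right) = \left(\left(-1 - 210\right) + 3 \left(-19\right)^{2}\right) \left(20 + 26\right) = \left(-211 + 3 \cdot 361\right) 46 = \left(-211 + 1083\right) 46 = 872 \cdot 46 = 40112$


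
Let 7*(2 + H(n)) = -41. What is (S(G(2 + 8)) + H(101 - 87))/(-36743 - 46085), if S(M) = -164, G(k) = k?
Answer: 1203/579796 ≈ 0.0020749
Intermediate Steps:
H(n) = -55/7 (H(n) = -2 + (⅐)*(-41) = -2 - 41/7 = -55/7)
(S(G(2 + 8)) + H(101 - 87))/(-36743 - 46085) = (-164 - 55/7)/(-36743 - 46085) = -1203/7/(-82828) = -1203/7*(-1/82828) = 1203/579796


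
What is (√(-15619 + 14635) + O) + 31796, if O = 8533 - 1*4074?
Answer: 36255 + 2*I*√246 ≈ 36255.0 + 31.369*I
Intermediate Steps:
O = 4459 (O = 8533 - 4074 = 4459)
(√(-15619 + 14635) + O) + 31796 = (√(-15619 + 14635) + 4459) + 31796 = (√(-984) + 4459) + 31796 = (2*I*√246 + 4459) + 31796 = (4459 + 2*I*√246) + 31796 = 36255 + 2*I*√246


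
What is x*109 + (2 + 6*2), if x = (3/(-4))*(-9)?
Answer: 2999/4 ≈ 749.75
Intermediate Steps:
x = 27/4 (x = (3*(-1/4))*(-9) = -3/4*(-9) = 27/4 ≈ 6.7500)
x*109 + (2 + 6*2) = (27/4)*109 + (2 + 6*2) = 2943/4 + (2 + 12) = 2943/4 + 14 = 2999/4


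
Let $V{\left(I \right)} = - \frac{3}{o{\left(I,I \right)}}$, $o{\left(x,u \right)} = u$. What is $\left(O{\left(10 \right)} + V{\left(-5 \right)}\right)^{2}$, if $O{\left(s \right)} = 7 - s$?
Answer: $\frac{144}{25} \approx 5.76$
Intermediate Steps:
$V{\left(I \right)} = - \frac{3}{I}$
$\left(O{\left(10 \right)} + V{\left(-5 \right)}\right)^{2} = \left(\left(7 - 10\right) - \frac{3}{-5}\right)^{2} = \left(\left(7 - 10\right) - - \frac{3}{5}\right)^{2} = \left(-3 + \frac{3}{5}\right)^{2} = \left(- \frac{12}{5}\right)^{2} = \frac{144}{25}$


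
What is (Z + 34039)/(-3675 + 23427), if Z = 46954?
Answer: 80993/19752 ≈ 4.1005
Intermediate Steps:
(Z + 34039)/(-3675 + 23427) = (46954 + 34039)/(-3675 + 23427) = 80993/19752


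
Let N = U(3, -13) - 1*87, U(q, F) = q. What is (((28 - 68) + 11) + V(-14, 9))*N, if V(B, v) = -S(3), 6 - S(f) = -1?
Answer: 3024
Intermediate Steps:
S(f) = 7 (S(f) = 6 - 1*(-1) = 6 + 1 = 7)
V(B, v) = -7 (V(B, v) = -1*7 = -7)
N = -84 (N = 3 - 1*87 = 3 - 87 = -84)
(((28 - 68) + 11) + V(-14, 9))*N = (((28 - 68) + 11) - 7)*(-84) = ((-40 + 11) - 7)*(-84) = (-29 - 7)*(-84) = -36*(-84) = 3024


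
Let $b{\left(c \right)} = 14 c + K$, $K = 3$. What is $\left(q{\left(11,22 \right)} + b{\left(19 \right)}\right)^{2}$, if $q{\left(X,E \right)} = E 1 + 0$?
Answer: $84681$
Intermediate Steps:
$q{\left(X,E \right)} = E$ ($q{\left(X,E \right)} = E + 0 = E$)
$b{\left(c \right)} = 3 + 14 c$ ($b{\left(c \right)} = 14 c + 3 = 3 + 14 c$)
$\left(q{\left(11,22 \right)} + b{\left(19 \right)}\right)^{2} = \left(22 + \left(3 + 14 \cdot 19\right)\right)^{2} = \left(22 + \left(3 + 266\right)\right)^{2} = \left(22 + 269\right)^{2} = 291^{2} = 84681$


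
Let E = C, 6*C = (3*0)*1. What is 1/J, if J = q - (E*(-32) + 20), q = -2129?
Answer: -1/2149 ≈ -0.00046533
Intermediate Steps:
C = 0 (C = ((3*0)*1)/6 = (0*1)/6 = (⅙)*0 = 0)
E = 0
J = -2149 (J = -2129 - (0*(-32) + 20) = -2129 - (0 + 20) = -2129 - 1*20 = -2129 - 20 = -2149)
1/J = 1/(-2149) = -1/2149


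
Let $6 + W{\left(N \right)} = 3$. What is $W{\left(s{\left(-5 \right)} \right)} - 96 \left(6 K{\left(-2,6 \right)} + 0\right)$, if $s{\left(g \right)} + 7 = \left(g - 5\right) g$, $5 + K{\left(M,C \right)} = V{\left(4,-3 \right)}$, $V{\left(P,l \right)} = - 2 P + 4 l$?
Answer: $14397$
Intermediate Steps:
$K{\left(M,C \right)} = -25$ ($K{\left(M,C \right)} = -5 + \left(\left(-2\right) 4 + 4 \left(-3\right)\right) = -5 - 20 = -25$)
$s{\left(g \right)} = -7 + g \left(-5 + g\right)$ ($s{\left(g \right)} = -7 + \left(g - 5\right) g = -7 + \left(-5 + g\right) g = -7 + g \left(-5 + g\right)$)
$W{\left(N \right)} = -3$ ($W{\left(N \right)} = -6 + 3 = -3$)
$W{\left(s{\left(-5 \right)} \right)} - 96 \left(6 K{\left(-2,6 \right)} + 0\right) = -3 - 96 \left(6 \left(-25\right) + 0\right) = -3 - 96 \left(-150 + 0\right) = -3 - -14400 = -3 + 14400 = 14397$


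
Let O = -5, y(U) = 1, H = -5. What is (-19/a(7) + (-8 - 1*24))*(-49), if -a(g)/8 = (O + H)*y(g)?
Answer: 126371/80 ≈ 1579.6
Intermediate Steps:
a(g) = 80 (a(g) = -8*(-5 - 5) = -(-80) = -8*(-10) = 80)
(-19/a(7) + (-8 - 1*24))*(-49) = (-19/80 + (-8 - 1*24))*(-49) = (-19*1/80 + (-8 - 24))*(-49) = (-19/80 - 32)*(-49) = -2579/80*(-49) = 126371/80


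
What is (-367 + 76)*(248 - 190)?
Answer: -16878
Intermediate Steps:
(-367 + 76)*(248 - 190) = -291*58 = -16878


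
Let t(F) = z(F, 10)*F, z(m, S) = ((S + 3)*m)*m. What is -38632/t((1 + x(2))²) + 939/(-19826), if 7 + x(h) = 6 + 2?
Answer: -47918705/1030952 ≈ -46.480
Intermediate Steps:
x(h) = 1 (x(h) = -7 + (6 + 2) = -7 + 8 = 1)
z(m, S) = m²*(3 + S) (z(m, S) = ((3 + S)*m)*m = (m*(3 + S))*m = m²*(3 + S))
t(F) = 13*F³ (t(F) = (F²*(3 + 10))*F = (F²*13)*F = (13*F²)*F = 13*F³)
-38632/t((1 + x(2))²) + 939/(-19826) = -38632*1/(13*(1 + 1)⁶) + 939/(-19826) = -38632/(13*(2²)³) + 939*(-1/19826) = -38632/(13*4³) - 939/19826 = -38632/(13*64) - 939/19826 = -38632/832 - 939/19826 = -38632*1/832 - 939/19826 = -4829/104 - 939/19826 = -47918705/1030952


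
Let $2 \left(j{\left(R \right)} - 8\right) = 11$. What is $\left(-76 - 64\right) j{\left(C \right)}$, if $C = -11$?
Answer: $-1890$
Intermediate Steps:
$j{\left(R \right)} = \frac{27}{2}$ ($j{\left(R \right)} = 8 + \frac{1}{2} \cdot 11 = 8 + \frac{11}{2} = \frac{27}{2}$)
$\left(-76 - 64\right) j{\left(C \right)} = \left(-76 - 64\right) \frac{27}{2} = \left(-140\right) \frac{27}{2} = -1890$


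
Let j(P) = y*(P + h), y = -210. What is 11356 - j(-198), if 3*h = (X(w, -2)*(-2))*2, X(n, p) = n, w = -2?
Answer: -29664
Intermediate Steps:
h = 8/3 (h = (-2*(-2)*2)/3 = (4*2)/3 = (⅓)*8 = 8/3 ≈ 2.6667)
j(P) = -560 - 210*P (j(P) = -210*(P + 8/3) = -210*(8/3 + P) = -560 - 210*P)
11356 - j(-198) = 11356 - (-560 - 210*(-198)) = 11356 - (-560 + 41580) = 11356 - 1*41020 = 11356 - 41020 = -29664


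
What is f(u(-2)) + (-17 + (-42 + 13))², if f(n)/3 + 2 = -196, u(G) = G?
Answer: 1522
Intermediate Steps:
f(n) = -594 (f(n) = -6 + 3*(-196) = -6 - 588 = -594)
f(u(-2)) + (-17 + (-42 + 13))² = -594 + (-17 + (-42 + 13))² = -594 + (-17 - 29)² = -594 + (-46)² = -594 + 2116 = 1522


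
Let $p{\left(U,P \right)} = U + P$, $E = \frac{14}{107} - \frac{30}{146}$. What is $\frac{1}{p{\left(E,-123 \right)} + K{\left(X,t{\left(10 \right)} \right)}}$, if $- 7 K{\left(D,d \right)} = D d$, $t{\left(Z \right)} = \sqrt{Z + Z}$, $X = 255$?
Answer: $\frac{91985194826}{8515391205149} - \frac{108905921985 \sqrt{5}}{17030782410298} \approx -0.0034966$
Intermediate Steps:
$t{\left(Z \right)} = \sqrt{2} \sqrt{Z}$ ($t{\left(Z \right)} = \sqrt{2 Z} = \sqrt{2} \sqrt{Z}$)
$K{\left(D,d \right)} = - \frac{D d}{7}$
$E = - \frac{583}{7811}$ ($E = 14 \cdot \frac{1}{107} - \frac{15}{73} = \frac{14}{107} - \frac{15}{73} = - \frac{583}{7811} \approx -0.074638$)
$p{\left(U,P \right)} = P + U$
$\frac{1}{p{\left(E,-123 \right)} + K{\left(X,t{\left(10 \right)} \right)}} = \frac{1}{\left(-123 - \frac{583}{7811}\right) - \frac{255 \sqrt{2} \sqrt{10}}{7}} = \frac{1}{- \frac{961336}{7811} - \frac{255 \cdot 2 \sqrt{5}}{7}} = \frac{1}{- \frac{961336}{7811} - \frac{510 \sqrt{5}}{7}}$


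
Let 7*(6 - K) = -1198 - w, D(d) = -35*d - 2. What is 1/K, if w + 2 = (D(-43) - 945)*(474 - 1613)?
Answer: -7/634324 ≈ -1.1035e-5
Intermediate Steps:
D(d) = -2 - 35*d
w = -635564 (w = -2 + ((-2 - 35*(-43)) - 945)*(474 - 1613) = -2 + ((-2 + 1505) - 945)*(-1139) = -2 + (1503 - 945)*(-1139) = -2 + 558*(-1139) = -2 - 635562 = -635564)
K = -634324/7 (K = 6 - (-1198 - 1*(-635564))/7 = 6 - (-1198 + 635564)/7 = 6 - ⅐*634366 = 6 - 634366/7 = -634324/7 ≈ -90618.)
1/K = 1/(-634324/7) = -7/634324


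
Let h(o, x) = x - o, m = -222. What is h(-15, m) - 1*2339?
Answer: -2546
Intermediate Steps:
h(-15, m) - 1*2339 = (-222 - 1*(-15)) - 1*2339 = (-222 + 15) - 2339 = -207 - 2339 = -2546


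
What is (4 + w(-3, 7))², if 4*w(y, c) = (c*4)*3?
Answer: 625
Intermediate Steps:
w(y, c) = 3*c (w(y, c) = ((c*4)*3)/4 = ((4*c)*3)/4 = (12*c)/4 = 3*c)
(4 + w(-3, 7))² = (4 + 3*7)² = (4 + 21)² = 25² = 625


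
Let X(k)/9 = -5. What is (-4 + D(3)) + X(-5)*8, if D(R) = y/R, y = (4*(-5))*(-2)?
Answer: -1052/3 ≈ -350.67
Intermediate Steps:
y = 40 (y = -20*(-2) = 40)
D(R) = 40/R
X(k) = -45 (X(k) = 9*(-5) = -45)
(-4 + D(3)) + X(-5)*8 = (-4 + 40/3) - 45*8 = (-4 + 40*(1/3)) - 360 = (-4 + 40/3) - 360 = 28/3 - 360 = -1052/3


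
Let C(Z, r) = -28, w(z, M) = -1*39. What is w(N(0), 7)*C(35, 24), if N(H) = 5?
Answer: 1092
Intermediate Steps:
w(z, M) = -39
w(N(0), 7)*C(35, 24) = -39*(-28) = 1092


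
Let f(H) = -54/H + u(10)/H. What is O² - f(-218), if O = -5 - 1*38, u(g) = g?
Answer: 201519/109 ≈ 1848.8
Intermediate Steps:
f(H) = -44/H (f(H) = -54/H + 10/H = -44/H)
O = -43 (O = -5 - 38 = -43)
O² - f(-218) = (-43)² - (-44)/(-218) = 1849 - (-44)*(-1)/218 = 1849 - 1*22/109 = 1849 - 22/109 = 201519/109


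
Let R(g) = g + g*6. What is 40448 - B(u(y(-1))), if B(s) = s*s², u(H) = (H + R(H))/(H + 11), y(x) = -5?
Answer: 1100096/27 ≈ 40744.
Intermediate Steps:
R(g) = 7*g (R(g) = g + 6*g = 7*g)
u(H) = 8*H/(11 + H) (u(H) = (H + 7*H)/(H + 11) = (8*H)/(11 + H) = 8*H/(11 + H))
B(s) = s³
40448 - B(u(y(-1))) = 40448 - (8*(-5)/(11 - 5))³ = 40448 - (8*(-5)/6)³ = 40448 - (8*(-5)*(⅙))³ = 40448 - (-20/3)³ = 40448 - 1*(-8000/27) = 40448 + 8000/27 = 1100096/27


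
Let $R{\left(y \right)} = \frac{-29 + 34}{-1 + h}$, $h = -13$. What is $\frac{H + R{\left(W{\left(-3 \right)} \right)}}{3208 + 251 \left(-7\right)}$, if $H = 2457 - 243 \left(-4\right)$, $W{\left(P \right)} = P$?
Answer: $\frac{48001}{20314} \approx 2.363$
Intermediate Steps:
$R{\left(y \right)} = - \frac{5}{14}$ ($R{\left(y \right)} = \frac{-29 + 34}{-1 - 13} = \frac{5}{-14} = 5 \left(- \frac{1}{14}\right) = - \frac{5}{14}$)
$H = 3429$ ($H = 2457 - -972 = 2457 + 972 = 3429$)
$\frac{H + R{\left(W{\left(-3 \right)} \right)}}{3208 + 251 \left(-7\right)} = \frac{3429 - \frac{5}{14}}{3208 + 251 \left(-7\right)} = \frac{48001}{14 \left(3208 - 1757\right)} = \frac{48001}{14 \cdot 1451} = \frac{48001}{14} \cdot \frac{1}{1451} = \frac{48001}{20314}$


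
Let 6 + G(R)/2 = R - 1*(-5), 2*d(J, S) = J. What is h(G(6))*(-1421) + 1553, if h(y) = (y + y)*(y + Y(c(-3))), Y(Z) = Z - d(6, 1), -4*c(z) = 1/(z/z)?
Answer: -190282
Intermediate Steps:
d(J, S) = J/2
c(z) = -¼ (c(z) = -1/(4*(z/z)) = -¼/1 = -¼*1 = -¼)
G(R) = -2 + 2*R (G(R) = -12 + 2*(R - 1*(-5)) = -12 + 2*(R + 5) = -12 + 2*(5 + R) = -12 + (10 + 2*R) = -2 + 2*R)
Y(Z) = -3 + Z (Y(Z) = Z - 6/2 = Z - 1*3 = Z - 3 = -3 + Z)
h(y) = 2*y*(-13/4 + y) (h(y) = (y + y)*(y + (-3 - ¼)) = (2*y)*(y - 13/4) = (2*y)*(-13/4 + y) = 2*y*(-13/4 + y))
h(G(6))*(-1421) + 1553 = ((-2 + 2*6)*(-13 + 4*(-2 + 2*6))/2)*(-1421) + 1553 = ((-2 + 12)*(-13 + 4*(-2 + 12))/2)*(-1421) + 1553 = ((½)*10*(-13 + 4*10))*(-1421) + 1553 = ((½)*10*(-13 + 40))*(-1421) + 1553 = ((½)*10*27)*(-1421) + 1553 = 135*(-1421) + 1553 = -191835 + 1553 = -190282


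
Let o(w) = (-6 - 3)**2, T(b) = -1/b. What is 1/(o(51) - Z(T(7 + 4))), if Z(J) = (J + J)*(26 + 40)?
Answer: 1/93 ≈ 0.010753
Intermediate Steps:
Z(J) = 132*J (Z(J) = (2*J)*66 = 132*J)
o(w) = 81 (o(w) = (-9)**2 = 81)
1/(o(51) - Z(T(7 + 4))) = 1/(81 - 132*(-1/(7 + 4))) = 1/(81 - 132*(-1/11)) = 1/(81 - 132*(-1*1/11)) = 1/(81 - 132*(-1)/11) = 1/(81 - 1*(-12)) = 1/(81 + 12) = 1/93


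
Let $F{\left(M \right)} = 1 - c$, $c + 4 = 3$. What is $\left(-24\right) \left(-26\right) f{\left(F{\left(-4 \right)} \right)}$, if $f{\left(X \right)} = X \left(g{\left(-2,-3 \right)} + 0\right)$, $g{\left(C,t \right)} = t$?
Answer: $-3744$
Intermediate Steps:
$c = -1$ ($c = -4 + 3 = -1$)
$F{\left(M \right)} = 2$ ($F{\left(M \right)} = 1 - -1 = 1 + 1 = 2$)
$f{\left(X \right)} = - 3 X$ ($f{\left(X \right)} = X \left(-3 + 0\right) = X \left(-3\right) = - 3 X$)
$\left(-24\right) \left(-26\right) f{\left(F{\left(-4 \right)} \right)} = \left(-24\right) \left(-26\right) \left(\left(-3\right) 2\right) = 624 \left(-6\right) = -3744$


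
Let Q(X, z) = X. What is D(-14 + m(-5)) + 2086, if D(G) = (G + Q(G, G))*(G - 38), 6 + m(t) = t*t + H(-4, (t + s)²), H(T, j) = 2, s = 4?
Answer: 1652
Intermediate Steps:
m(t) = -4 + t² (m(t) = -6 + (t*t + 2) = -6 + (t² + 2) = -6 + (2 + t²) = -4 + t²)
D(G) = 2*G*(-38 + G) (D(G) = (G + G)*(G - 38) = (2*G)*(-38 + G) = 2*G*(-38 + G))
D(-14 + m(-5)) + 2086 = 2*(-14 + (-4 + (-5)²))*(-38 + (-14 + (-4 + (-5)²))) + 2086 = 2*(-14 + (-4 + 25))*(-38 + (-14 + (-4 + 25))) + 2086 = 2*(-14 + 21)*(-38 + (-14 + 21)) + 2086 = 2*7*(-38 + 7) + 2086 = 2*7*(-31) + 2086 = -434 + 2086 = 1652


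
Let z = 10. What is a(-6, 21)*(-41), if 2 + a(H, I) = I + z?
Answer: -1189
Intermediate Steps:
a(H, I) = 8 + I (a(H, I) = -2 + (I + 10) = -2 + (10 + I) = 8 + I)
a(-6, 21)*(-41) = (8 + 21)*(-41) = 29*(-41) = -1189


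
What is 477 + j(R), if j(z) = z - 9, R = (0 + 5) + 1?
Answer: 474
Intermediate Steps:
R = 6 (R = 5 + 1 = 6)
j(z) = -9 + z
477 + j(R) = 477 + (-9 + 6) = 477 - 3 = 474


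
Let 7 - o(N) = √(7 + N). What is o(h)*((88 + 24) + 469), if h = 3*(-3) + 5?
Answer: 4067 - 581*√3 ≈ 3060.7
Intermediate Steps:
h = -4 (h = -9 + 5 = -4)
o(N) = 7 - √(7 + N)
o(h)*((88 + 24) + 469) = (7 - √(7 - 4))*((88 + 24) + 469) = (7 - √3)*(112 + 469) = (7 - √3)*581 = 4067 - 581*√3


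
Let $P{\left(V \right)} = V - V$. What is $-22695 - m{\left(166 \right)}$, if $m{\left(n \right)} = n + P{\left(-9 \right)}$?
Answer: $-22861$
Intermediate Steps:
$P{\left(V \right)} = 0$
$m{\left(n \right)} = n$ ($m{\left(n \right)} = n + 0 = n$)
$-22695 - m{\left(166 \right)} = -22695 - 166 = -22861$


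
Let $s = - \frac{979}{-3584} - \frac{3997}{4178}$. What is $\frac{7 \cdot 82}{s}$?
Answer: $- \frac{4297524224}{5117493} \approx -839.77$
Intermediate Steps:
$s = - \frac{5117493}{7486976}$ ($s = \left(-979\right) \left(- \frac{1}{3584}\right) - \frac{3997}{4178} = \frac{979}{3584} - \frac{3997}{4178} = - \frac{5117493}{7486976} \approx -0.68352$)
$\frac{7 \cdot 82}{s} = \frac{7 \cdot 82}{- \frac{5117493}{7486976}} = 574 \left(- \frac{7486976}{5117493}\right) = - \frac{4297524224}{5117493}$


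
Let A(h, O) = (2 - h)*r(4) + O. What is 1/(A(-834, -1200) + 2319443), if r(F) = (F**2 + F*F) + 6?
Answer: 1/2350011 ≈ 4.2553e-7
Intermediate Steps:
r(F) = 6 + 2*F**2 (r(F) = (F**2 + F**2) + 6 = 2*F**2 + 6 = 6 + 2*F**2)
A(h, O) = 76 + O - 38*h (A(h, O) = (2 - h)*(6 + 2*4**2) + O = (2 - h)*(6 + 2*16) + O = (2 - h)*(6 + 32) + O = (2 - h)*38 + O = (76 - 38*h) + O = 76 + O - 38*h)
1/(A(-834, -1200) + 2319443) = 1/((76 - 1200 - 38*(-834)) + 2319443) = 1/((76 - 1200 + 31692) + 2319443) = 1/(30568 + 2319443) = 1/2350011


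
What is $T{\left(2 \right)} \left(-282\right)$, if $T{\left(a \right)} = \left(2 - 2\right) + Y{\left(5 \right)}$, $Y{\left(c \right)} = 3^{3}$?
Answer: $-7614$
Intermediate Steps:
$Y{\left(c \right)} = 27$
$T{\left(a \right)} = 27$ ($T{\left(a \right)} = \left(2 - 2\right) + 27 = 0 + 27 = 27$)
$T{\left(2 \right)} \left(-282\right) = 27 \left(-282\right) = -7614$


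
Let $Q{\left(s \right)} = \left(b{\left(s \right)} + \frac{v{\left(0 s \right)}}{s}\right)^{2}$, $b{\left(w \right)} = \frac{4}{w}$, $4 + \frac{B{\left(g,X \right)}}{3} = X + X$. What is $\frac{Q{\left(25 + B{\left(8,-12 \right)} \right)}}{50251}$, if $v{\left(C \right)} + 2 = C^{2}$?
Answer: $\frac{4}{174923731} \approx 2.2867 \cdot 10^{-8}$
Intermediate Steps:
$B{\left(g,X \right)} = -12 + 6 X$ ($B{\left(g,X \right)} = -12 + 3 \left(X + X\right) = -12 + 3 \cdot 2 X = -12 + 6 X$)
$v{\left(C \right)} = -2 + C^{2}$
$Q{\left(s \right)} = \frac{4}{s^{2}}$ ($Q{\left(s \right)} = \left(\frac{4}{s} + \frac{-2 + \left(0 s\right)^{2}}{s}\right)^{2} = \left(\frac{4}{s} + \frac{-2 + 0^{2}}{s}\right)^{2} = \left(\frac{4}{s} + \frac{-2 + 0}{s}\right)^{2} = \left(\frac{4}{s} - \frac{2}{s}\right)^{2} = \left(\frac{2}{s}\right)^{2} = \frac{4}{s^{2}}$)
$\frac{Q{\left(25 + B{\left(8,-12 \right)} \right)}}{50251} = \frac{4 \frac{1}{\left(25 + \left(-12 + 6 \left(-12\right)\right)\right)^{2}}}{50251} = \frac{4}{\left(25 - 84\right)^{2}} \cdot \frac{1}{50251} = \frac{4}{3481} \cdot \frac{1}{50251} = \frac{4}{174923731}$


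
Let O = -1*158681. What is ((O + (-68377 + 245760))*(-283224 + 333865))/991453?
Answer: 947087982/991453 ≈ 955.25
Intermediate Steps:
O = -158681
((O + (-68377 + 245760))*(-283224 + 333865))/991453 = ((-158681 + (-68377 + 245760))*(-283224 + 333865))/991453 = ((-158681 + 177383)*50641)*(1/991453) = (18702*50641)*(1/991453) = 947087982*(1/991453) = 947087982/991453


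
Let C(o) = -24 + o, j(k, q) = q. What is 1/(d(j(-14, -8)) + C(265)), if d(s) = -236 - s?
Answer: 1/13 ≈ 0.076923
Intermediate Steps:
1/(d(j(-14, -8)) + C(265)) = 1/((-236 - 1*(-8)) + (-24 + 265)) = 1/((-236 + 8) + 241) = 1/(-228 + 241) = 1/13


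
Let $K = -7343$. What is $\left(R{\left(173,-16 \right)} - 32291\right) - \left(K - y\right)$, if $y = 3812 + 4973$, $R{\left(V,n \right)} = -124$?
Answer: $-16287$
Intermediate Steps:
$y = 8785$
$\left(R{\left(173,-16 \right)} - 32291\right) - \left(K - y\right) = \left(-124 - 32291\right) + \left(8785 - -7343\right) = -32415 + \left(8785 + 7343\right) = -32415 + 16128 = -16287$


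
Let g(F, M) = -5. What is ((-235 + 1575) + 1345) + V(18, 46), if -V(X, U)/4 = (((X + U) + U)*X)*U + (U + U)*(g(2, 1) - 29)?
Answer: -349123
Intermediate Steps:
V(X, U) = 272*U - 4*U*X*(X + 2*U) (V(X, U) = -4*((((X + U) + U)*X)*U + (U + U)*(-5 - 29)) = -4*((((U + X) + U)*X)*U + (2*U)*(-34)) = -4*(((X + 2*U)*X)*U - 68*U) = -4*((X*(X + 2*U))*U - 68*U) = -4*(U*X*(X + 2*U) - 68*U) = -4*(-68*U + U*X*(X + 2*U)) = 272*U - 4*U*X*(X + 2*U))
((-235 + 1575) + 1345) + V(18, 46) = ((-235 + 1575) + 1345) + 4*46*(68 - 1*18² - 2*46*18) = (1340 + 1345) + 4*46*(68 - 1*324 - 1656) = 2685 + 4*46*(68 - 324 - 1656) = 2685 + 4*46*(-1912) = 2685 - 351808 = -349123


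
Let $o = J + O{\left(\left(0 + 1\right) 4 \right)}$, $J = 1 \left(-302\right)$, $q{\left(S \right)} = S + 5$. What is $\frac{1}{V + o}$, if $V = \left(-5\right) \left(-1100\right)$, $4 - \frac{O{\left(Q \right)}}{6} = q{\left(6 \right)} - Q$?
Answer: $\frac{1}{5180} \approx 0.00019305$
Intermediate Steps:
$q{\left(S \right)} = 5 + S$
$O{\left(Q \right)} = -42 + 6 Q$ ($O{\left(Q \right)} = 24 - 6 \left(\left(5 + 6\right) - Q\right) = 24 - 6 \left(11 - Q\right) = 24 + \left(-66 + 6 Q\right) = -42 + 6 Q$)
$J = -302$
$V = 5500$
$o = -320$ ($o = -302 - \left(42 - 6 \left(0 + 1\right) 4\right) = -302 - \left(42 - 6 \cdot 1 \cdot 4\right) = -302 + \left(-42 + 6 \cdot 4\right) = -302 + \left(-42 + 24\right) = -302 - 18 = -320$)
$\frac{1}{V + o} = \frac{1}{5500 - 320} = \frac{1}{5180}$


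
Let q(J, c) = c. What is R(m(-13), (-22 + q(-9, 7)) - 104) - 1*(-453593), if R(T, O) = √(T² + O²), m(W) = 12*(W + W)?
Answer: 453593 + √111505 ≈ 4.5393e+5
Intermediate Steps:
m(W) = 24*W (m(W) = 12*(2*W) = 24*W)
R(T, O) = √(O² + T²)
R(m(-13), (-22 + q(-9, 7)) - 104) - 1*(-453593) = √(((-22 + 7) - 104)² + (24*(-13))²) - 1*(-453593) = √((-15 - 104)² + (-312)²) + 453593 = √((-119)² + 97344) + 453593 = √(14161 + 97344) + 453593 = √111505 + 453593 = 453593 + √111505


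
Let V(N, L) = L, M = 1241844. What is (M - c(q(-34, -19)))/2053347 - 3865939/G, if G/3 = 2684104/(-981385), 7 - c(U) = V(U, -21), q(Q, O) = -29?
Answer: 2702170048768459/5735064408 ≈ 4.7117e+5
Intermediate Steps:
c(U) = 28 (c(U) = 7 - 1*(-21) = 7 + 21 = 28)
G = -8052312/981385 (G = 3*(2684104/(-981385)) = 3*(2684104*(-1/981385)) = 3*(-2684104/981385) = -8052312/981385 ≈ -8.2050)
(M - c(q(-34, -19)))/2053347 - 3865939/G = (1241844 - 1*28)/2053347 - 3865939/(-8052312/981385) = (1241844 - 28)*(1/2053347) - 3865939*(-981385/8052312) = 1241816*(1/2053347) + 3793974545515/8052312 = 1241816/2053347 + 3793974545515/8052312 = 2702170048768459/5735064408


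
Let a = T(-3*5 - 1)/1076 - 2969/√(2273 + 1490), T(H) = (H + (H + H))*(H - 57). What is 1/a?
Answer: -886728372/634971757033 - 214839809*√3763/634971757033 ≈ -0.022152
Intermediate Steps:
T(H) = 3*H*(-57 + H) (T(H) = (H + 2*H)*(-57 + H) = (3*H)*(-57 + H) = 3*H*(-57 + H))
a = 876/269 - 2969*√3763/3763 (a = (3*(-3*5 - 1)*(-57 + (-3*5 - 1)))/1076 - 2969/√(2273 + 1490) = (3*(-15 - 1)*(-57 + (-15 - 1)))*(1/1076) - 2969*√3763/3763 = (3*(-16)*(-57 - 16))*(1/1076) - 2969*√3763/3763 = (3*(-16)*(-73))*(1/1076) - 2969*√3763/3763 = 3504*(1/1076) - 2969*√3763/3763 = 876/269 - 2969*√3763/3763 ≈ -45.143)
1/a = 1/(876/269 - 2969*√3763/3763)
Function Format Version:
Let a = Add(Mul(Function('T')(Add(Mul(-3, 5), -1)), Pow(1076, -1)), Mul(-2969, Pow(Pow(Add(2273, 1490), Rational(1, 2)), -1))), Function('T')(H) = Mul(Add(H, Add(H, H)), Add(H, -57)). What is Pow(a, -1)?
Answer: Add(Rational(-886728372, 634971757033), Mul(Rational(-214839809, 634971757033), Pow(3763, Rational(1, 2)))) ≈ -0.022152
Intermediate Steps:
Function('T')(H) = Mul(3, H, Add(-57, H)) (Function('T')(H) = Mul(Add(H, Mul(2, H)), Add(-57, H)) = Mul(Mul(3, H), Add(-57, H)) = Mul(3, H, Add(-57, H)))
a = Add(Rational(876, 269), Mul(Rational(-2969, 3763), Pow(3763, Rational(1, 2)))) (a = Add(Mul(Mul(3, Add(Mul(-3, 5), -1), Add(-57, Add(Mul(-3, 5), -1))), Pow(1076, -1)), Mul(-2969, Pow(Pow(Add(2273, 1490), Rational(1, 2)), -1))) = Add(Mul(Mul(3, Add(-15, -1), Add(-57, Add(-15, -1))), Rational(1, 1076)), Mul(-2969, Pow(Pow(3763, Rational(1, 2)), -1))) = Add(Mul(Mul(3, -16, Add(-57, -16)), Rational(1, 1076)), Mul(-2969, Mul(Rational(1, 3763), Pow(3763, Rational(1, 2))))) = Add(Mul(Mul(3, -16, -73), Rational(1, 1076)), Mul(Rational(-2969, 3763), Pow(3763, Rational(1, 2)))) = Add(Mul(3504, Rational(1, 1076)), Mul(Rational(-2969, 3763), Pow(3763, Rational(1, 2)))) = Add(Rational(876, 269), Mul(Rational(-2969, 3763), Pow(3763, Rational(1, 2)))) ≈ -45.143)
Pow(a, -1) = Pow(Add(Rational(876, 269), Mul(Rational(-2969, 3763), Pow(3763, Rational(1, 2)))), -1)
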